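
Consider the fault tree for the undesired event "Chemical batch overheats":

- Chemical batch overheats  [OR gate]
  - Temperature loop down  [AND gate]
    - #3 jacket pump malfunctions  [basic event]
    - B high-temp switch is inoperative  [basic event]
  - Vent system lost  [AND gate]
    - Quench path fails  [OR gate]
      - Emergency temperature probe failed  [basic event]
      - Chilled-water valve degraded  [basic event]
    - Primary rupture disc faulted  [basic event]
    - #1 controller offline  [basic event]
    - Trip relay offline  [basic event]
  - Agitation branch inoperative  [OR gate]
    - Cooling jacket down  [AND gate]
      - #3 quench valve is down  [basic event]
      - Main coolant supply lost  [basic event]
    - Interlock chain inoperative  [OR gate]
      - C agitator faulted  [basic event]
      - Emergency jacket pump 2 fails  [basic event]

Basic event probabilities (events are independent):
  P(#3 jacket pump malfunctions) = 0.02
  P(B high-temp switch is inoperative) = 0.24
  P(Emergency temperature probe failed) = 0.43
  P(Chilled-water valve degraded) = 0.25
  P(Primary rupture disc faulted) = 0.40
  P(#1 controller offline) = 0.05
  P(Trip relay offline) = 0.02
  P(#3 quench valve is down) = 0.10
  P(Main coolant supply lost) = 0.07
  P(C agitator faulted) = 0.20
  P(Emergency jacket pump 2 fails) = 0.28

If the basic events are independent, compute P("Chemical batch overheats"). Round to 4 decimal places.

P(Temperature loop down) [AND] = 0.02 × 0.24 = 0.004800
P(Quench path fails) [OR] = 1 − (1−0.43) × (1−0.25) = 0.572500
P(Vent system lost) [AND] = 0.572500 × 0.40 × 0.05 × 0.02 = 0.000229
P(Cooling jacket down) [AND] = 0.10 × 0.07 = 0.007000
P(Interlock chain inoperative) [OR] = 1 − (1−0.20) × (1−0.28) = 0.424000
P(Agitation branch inoperative) [OR] = 1 − (1−0.007000) × (1−0.424000) = 0.428032
P(Chemical batch overheats) [OR] = 1 − (1−0.004800) × (1−0.000229) × (1−0.428032) = 0.430908
Rounded to 4 decimal places: P(Chemical batch overheats) ≈ 0.4309.

0.4309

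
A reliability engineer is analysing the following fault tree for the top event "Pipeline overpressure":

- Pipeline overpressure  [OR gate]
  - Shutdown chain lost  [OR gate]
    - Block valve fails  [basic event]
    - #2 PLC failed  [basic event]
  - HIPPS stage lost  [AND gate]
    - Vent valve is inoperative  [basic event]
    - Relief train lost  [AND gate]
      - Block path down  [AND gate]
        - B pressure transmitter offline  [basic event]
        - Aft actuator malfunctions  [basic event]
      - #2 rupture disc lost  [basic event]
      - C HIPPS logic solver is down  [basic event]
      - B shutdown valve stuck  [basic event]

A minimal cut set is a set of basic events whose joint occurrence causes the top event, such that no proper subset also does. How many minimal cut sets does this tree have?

Shutdown chain lost [OR]: union of children's cut sets → 2 cut set(s).
Block path down [AND]: one cut set from each child combined → 1 × 1 = 1 cut set(s).
Relief train lost [AND]: one cut set from each child combined → 1 × 1 × 1 × 1 = 1 cut set(s).
HIPPS stage lost [AND]: one cut set from each child combined → 1 × 1 = 1 cut set(s).
Pipeline overpressure [OR]: union of children's cut sets → 3 cut set(s).
Minimal cut sets: {Block valve fails}; {#2 PLC failed}; {#2 rupture disc lost, Aft actuator malfunctions, B pressure transmitter offline, B shutdown valve stuck, C HIPPS logic solver is down, Vent valve is inoperative}.

3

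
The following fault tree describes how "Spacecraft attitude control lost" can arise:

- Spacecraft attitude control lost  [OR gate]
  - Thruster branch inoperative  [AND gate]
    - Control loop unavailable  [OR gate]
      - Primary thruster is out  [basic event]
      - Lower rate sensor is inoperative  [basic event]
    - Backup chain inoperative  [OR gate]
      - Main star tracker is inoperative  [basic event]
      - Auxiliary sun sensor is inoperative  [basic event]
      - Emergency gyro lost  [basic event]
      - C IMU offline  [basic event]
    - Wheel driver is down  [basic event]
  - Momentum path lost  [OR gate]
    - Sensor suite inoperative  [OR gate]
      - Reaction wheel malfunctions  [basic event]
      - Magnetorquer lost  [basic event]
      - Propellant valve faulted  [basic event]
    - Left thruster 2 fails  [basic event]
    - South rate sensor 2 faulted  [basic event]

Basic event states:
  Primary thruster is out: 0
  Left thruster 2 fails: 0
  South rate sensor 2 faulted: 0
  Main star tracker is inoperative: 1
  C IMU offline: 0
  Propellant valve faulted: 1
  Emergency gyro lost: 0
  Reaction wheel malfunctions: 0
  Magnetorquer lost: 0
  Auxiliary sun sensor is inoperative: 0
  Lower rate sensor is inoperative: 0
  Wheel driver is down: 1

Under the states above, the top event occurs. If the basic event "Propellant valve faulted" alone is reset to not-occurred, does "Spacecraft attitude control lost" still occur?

No

Counterfactual: set "Propellant valve faulted" to not occurred.
Control loop unavailable [OR]: Primary thruster is out=not, Lower rate sensor is inoperative=not → no input occurs → does not occur.
Backup chain inoperative [OR]: Main star tracker is inoperative=occurs, Auxiliary sun sensor is inoperative=not, Emergency gyro lost=not, C IMU offline=not → at least one input occurs → occurs.
Thruster branch inoperative [AND]: Control loop unavailable=not, Backup chain inoperative=occurs, Wheel driver is down=occurs → not all inputs occur → does not occur.
Sensor suite inoperative [OR]: Reaction wheel malfunctions=not, Magnetorquer lost=not, Propellant valve faulted=not → no input occurs → does not occur.
Momentum path lost [OR]: Sensor suite inoperative=not, Left thruster 2 fails=not, South rate sensor 2 faulted=not → no input occurs → does not occur.
Spacecraft attitude control lost [OR]: Thruster branch inoperative=not, Momentum path lost=not → no input occurs → does not occur.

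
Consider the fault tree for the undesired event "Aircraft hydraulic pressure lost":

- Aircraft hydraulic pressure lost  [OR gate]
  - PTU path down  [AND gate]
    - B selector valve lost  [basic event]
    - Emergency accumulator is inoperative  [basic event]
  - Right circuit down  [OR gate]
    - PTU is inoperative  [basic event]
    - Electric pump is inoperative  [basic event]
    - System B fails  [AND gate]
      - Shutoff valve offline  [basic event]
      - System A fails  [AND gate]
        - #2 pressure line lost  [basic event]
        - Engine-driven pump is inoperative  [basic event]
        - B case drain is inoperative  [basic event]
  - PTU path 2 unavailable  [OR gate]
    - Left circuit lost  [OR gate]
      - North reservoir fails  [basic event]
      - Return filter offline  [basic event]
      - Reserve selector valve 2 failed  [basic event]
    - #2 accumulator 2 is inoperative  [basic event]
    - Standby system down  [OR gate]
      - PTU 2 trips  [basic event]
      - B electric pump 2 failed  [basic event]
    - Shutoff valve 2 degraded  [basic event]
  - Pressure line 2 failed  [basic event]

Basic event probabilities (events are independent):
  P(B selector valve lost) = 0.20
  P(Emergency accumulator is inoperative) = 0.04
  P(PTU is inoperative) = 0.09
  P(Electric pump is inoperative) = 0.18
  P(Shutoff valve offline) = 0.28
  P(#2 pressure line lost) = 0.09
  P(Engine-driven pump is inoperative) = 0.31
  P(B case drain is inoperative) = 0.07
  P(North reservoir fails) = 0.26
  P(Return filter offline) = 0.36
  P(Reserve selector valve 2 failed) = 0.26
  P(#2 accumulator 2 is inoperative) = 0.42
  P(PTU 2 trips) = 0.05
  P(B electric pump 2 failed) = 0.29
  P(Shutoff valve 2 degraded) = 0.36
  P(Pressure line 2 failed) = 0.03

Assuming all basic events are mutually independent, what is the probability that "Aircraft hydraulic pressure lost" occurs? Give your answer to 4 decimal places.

0.9370

P(PTU path down) [AND] = 0.20 × 0.04 = 0.008000
P(System A fails) [AND] = 0.09 × 0.31 × 0.07 = 0.001953
P(System B fails) [AND] = 0.28 × 0.001953 = 0.000547
P(Right circuit down) [OR] = 1 − (1−0.09) × (1−0.18) × (1−0.000547) = 0.254208
P(Left circuit lost) [OR] = 1 − (1−0.26) × (1−0.36) × (1−0.26) = 0.649536
P(Standby system down) [OR] = 1 − (1−0.05) × (1−0.29) = 0.325500
P(PTU path 2 unavailable) [OR] = 1 − (1−0.649536) × (1−0.42) × (1−0.325500) × (1−0.36) = 0.912253
P(Aircraft hydraulic pressure lost) [OR] = 1 − (1−0.008000) × (1−0.254208) × (1−0.912253) × (1−0.03) = 0.937030
Rounded to 4 decimal places: P(Aircraft hydraulic pressure lost) ≈ 0.9370.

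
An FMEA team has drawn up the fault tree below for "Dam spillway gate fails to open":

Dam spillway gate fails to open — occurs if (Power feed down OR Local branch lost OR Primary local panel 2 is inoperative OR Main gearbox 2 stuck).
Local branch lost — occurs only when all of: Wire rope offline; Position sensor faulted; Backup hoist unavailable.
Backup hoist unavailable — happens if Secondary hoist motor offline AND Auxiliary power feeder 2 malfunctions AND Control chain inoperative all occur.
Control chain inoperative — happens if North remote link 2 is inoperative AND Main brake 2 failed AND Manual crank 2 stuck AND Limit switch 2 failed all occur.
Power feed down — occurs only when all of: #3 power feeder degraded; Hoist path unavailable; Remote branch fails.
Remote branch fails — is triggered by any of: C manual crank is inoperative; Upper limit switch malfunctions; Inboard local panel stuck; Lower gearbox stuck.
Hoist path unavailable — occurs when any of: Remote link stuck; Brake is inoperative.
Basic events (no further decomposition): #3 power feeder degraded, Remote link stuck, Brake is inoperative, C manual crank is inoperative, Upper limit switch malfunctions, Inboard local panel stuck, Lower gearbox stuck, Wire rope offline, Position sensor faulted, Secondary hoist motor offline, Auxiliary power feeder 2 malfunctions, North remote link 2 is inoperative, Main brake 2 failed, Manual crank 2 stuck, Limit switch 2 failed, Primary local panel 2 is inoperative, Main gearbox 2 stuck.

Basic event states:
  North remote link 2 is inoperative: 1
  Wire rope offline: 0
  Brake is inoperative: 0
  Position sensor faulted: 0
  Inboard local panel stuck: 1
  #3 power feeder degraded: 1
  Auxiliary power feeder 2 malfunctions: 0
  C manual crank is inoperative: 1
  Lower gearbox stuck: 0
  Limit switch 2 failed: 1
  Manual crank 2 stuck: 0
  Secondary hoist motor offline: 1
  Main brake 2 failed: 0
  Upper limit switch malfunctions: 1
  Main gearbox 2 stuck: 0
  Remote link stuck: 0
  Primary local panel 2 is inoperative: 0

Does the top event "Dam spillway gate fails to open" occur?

Hoist path unavailable [OR]: Remote link stuck=not, Brake is inoperative=not → no input occurs → does not occur.
Remote branch fails [OR]: C manual crank is inoperative=occurs, Upper limit switch malfunctions=occurs, Inboard local panel stuck=occurs, Lower gearbox stuck=not → at least one input occurs → occurs.
Power feed down [AND]: #3 power feeder degraded=occurs, Hoist path unavailable=not, Remote branch fails=occurs → not all inputs occur → does not occur.
Control chain inoperative [AND]: North remote link 2 is inoperative=occurs, Main brake 2 failed=not, Manual crank 2 stuck=not, Limit switch 2 failed=occurs → not all inputs occur → does not occur.
Backup hoist unavailable [AND]: Secondary hoist motor offline=occurs, Auxiliary power feeder 2 malfunctions=not, Control chain inoperative=not → not all inputs occur → does not occur.
Local branch lost [AND]: Wire rope offline=not, Position sensor faulted=not, Backup hoist unavailable=not → not all inputs occur → does not occur.
Dam spillway gate fails to open [OR]: Power feed down=not, Local branch lost=not, Primary local panel 2 is inoperative=not, Main gearbox 2 stuck=not → no input occurs → does not occur.

No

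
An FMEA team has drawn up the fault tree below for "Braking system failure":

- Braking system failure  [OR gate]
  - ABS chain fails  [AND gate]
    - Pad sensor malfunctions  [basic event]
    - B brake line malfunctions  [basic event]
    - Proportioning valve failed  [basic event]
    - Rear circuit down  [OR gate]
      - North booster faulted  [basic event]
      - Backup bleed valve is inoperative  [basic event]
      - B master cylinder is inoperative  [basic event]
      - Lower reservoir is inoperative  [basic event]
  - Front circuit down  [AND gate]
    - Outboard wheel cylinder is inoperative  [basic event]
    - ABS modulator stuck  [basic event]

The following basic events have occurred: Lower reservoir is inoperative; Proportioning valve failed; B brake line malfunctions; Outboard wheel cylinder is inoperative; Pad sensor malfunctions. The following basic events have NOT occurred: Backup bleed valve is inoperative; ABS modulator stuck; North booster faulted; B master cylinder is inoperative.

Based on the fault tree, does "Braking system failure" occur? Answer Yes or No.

Rear circuit down [OR]: North booster faulted=not, Backup bleed valve is inoperative=not, B master cylinder is inoperative=not, Lower reservoir is inoperative=occurs → at least one input occurs → occurs.
ABS chain fails [AND]: Pad sensor malfunctions=occurs, B brake line malfunctions=occurs, Proportioning valve failed=occurs, Rear circuit down=occurs → all inputs occur → occurs.
Front circuit down [AND]: Outboard wheel cylinder is inoperative=occurs, ABS modulator stuck=not → not all inputs occur → does not occur.
Braking system failure [OR]: ABS chain fails=occurs, Front circuit down=not → at least one input occurs → occurs.

Yes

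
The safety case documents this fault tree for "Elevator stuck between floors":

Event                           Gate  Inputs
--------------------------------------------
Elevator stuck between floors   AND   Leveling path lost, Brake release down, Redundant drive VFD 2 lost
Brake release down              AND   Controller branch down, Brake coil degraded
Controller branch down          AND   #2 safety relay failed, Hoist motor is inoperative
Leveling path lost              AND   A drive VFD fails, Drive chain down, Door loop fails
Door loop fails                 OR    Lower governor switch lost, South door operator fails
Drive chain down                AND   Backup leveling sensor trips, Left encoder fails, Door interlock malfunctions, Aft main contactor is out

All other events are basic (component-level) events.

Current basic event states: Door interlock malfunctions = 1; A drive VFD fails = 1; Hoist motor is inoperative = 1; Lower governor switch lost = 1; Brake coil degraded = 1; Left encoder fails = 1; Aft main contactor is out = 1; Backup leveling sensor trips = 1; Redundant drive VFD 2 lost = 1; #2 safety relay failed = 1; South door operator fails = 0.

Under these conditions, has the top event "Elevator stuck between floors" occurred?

Drive chain down [AND]: Backup leveling sensor trips=occurs, Left encoder fails=occurs, Door interlock malfunctions=occurs, Aft main contactor is out=occurs → all inputs occur → occurs.
Door loop fails [OR]: Lower governor switch lost=occurs, South door operator fails=not → at least one input occurs → occurs.
Leveling path lost [AND]: A drive VFD fails=occurs, Drive chain down=occurs, Door loop fails=occurs → all inputs occur → occurs.
Controller branch down [AND]: #2 safety relay failed=occurs, Hoist motor is inoperative=occurs → all inputs occur → occurs.
Brake release down [AND]: Controller branch down=occurs, Brake coil degraded=occurs → all inputs occur → occurs.
Elevator stuck between floors [AND]: Leveling path lost=occurs, Brake release down=occurs, Redundant drive VFD 2 lost=occurs → all inputs occur → occurs.

Yes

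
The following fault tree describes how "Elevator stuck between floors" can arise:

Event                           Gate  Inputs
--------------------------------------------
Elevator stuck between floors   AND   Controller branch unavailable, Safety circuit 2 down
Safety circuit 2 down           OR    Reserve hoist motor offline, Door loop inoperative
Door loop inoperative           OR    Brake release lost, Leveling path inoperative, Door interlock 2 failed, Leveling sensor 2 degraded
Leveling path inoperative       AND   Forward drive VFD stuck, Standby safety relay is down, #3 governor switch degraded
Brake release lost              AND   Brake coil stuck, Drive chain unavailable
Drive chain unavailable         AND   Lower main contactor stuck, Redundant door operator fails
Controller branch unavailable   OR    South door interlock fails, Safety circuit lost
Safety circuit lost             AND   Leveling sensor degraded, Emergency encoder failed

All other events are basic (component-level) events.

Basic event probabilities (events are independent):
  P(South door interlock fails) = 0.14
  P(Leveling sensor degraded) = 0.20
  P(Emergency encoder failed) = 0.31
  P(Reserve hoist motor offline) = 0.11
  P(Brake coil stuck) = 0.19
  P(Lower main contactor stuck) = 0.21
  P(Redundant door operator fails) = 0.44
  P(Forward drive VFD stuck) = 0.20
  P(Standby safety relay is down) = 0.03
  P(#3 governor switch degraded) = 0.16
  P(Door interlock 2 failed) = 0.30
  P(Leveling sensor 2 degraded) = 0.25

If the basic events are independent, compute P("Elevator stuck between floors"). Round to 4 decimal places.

P(Safety circuit lost) [AND] = 0.20 × 0.31 = 0.062000
P(Controller branch unavailable) [OR] = 1 − (1−0.14) × (1−0.062000) = 0.193320
P(Drive chain unavailable) [AND] = 0.21 × 0.44 = 0.092400
P(Brake release lost) [AND] = 0.19 × 0.092400 = 0.017556
P(Leveling path inoperative) [AND] = 0.20 × 0.03 × 0.16 = 0.000960
P(Door loop inoperative) [OR] = 1 − (1−0.017556) × (1−0.000960) × (1−0.30) × (1−0.25) = 0.484712
P(Safety circuit 2 down) [OR] = 1 − (1−0.11) × (1−0.484712) = 0.541394
P(Elevator stuck between floors) [AND] = 0.193320 × 0.541394 = 0.104662
Rounded to 4 decimal places: P(Elevator stuck between floors) ≈ 0.1047.

0.1047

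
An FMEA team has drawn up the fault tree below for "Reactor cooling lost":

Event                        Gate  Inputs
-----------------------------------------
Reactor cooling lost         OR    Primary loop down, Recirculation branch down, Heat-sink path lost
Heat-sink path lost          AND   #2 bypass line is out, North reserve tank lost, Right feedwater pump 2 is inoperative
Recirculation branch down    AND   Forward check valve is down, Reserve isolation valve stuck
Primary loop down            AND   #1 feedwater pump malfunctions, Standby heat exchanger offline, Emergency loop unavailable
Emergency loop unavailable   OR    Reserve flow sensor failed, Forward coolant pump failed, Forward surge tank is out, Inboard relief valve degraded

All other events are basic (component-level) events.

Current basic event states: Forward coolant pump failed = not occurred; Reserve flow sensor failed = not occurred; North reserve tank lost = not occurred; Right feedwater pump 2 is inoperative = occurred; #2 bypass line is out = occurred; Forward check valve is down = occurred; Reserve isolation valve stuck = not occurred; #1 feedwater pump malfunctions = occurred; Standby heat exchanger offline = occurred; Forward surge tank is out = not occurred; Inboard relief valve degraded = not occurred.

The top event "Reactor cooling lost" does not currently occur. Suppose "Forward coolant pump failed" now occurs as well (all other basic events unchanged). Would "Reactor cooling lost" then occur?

Counterfactual: set "Forward coolant pump failed" to occurred.
Emergency loop unavailable [OR]: Reserve flow sensor failed=not, Forward coolant pump failed=occurs, Forward surge tank is out=not, Inboard relief valve degraded=not → at least one input occurs → occurs.
Primary loop down [AND]: #1 feedwater pump malfunctions=occurs, Standby heat exchanger offline=occurs, Emergency loop unavailable=occurs → all inputs occur → occurs.
Recirculation branch down [AND]: Forward check valve is down=occurs, Reserve isolation valve stuck=not → not all inputs occur → does not occur.
Heat-sink path lost [AND]: #2 bypass line is out=occurs, North reserve tank lost=not, Right feedwater pump 2 is inoperative=occurs → not all inputs occur → does not occur.
Reactor cooling lost [OR]: Primary loop down=occurs, Recirculation branch down=not, Heat-sink path lost=not → at least one input occurs → occurs.

Yes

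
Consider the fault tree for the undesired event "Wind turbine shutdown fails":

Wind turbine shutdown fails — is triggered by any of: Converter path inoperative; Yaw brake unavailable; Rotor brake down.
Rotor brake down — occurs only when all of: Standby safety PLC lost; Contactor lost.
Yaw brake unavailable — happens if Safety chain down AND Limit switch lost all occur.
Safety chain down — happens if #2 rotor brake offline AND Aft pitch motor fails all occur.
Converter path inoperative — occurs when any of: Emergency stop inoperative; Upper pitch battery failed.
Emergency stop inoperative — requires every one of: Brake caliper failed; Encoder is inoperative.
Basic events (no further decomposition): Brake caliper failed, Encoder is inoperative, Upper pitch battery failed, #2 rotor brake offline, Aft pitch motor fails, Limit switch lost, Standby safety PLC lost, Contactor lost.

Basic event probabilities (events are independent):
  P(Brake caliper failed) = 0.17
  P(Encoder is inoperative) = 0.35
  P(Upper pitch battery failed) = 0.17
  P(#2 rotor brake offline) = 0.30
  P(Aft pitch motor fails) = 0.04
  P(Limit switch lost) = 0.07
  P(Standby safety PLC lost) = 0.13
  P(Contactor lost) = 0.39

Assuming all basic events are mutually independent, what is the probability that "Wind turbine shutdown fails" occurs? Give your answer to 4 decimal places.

0.2596

P(Emergency stop inoperative) [AND] = 0.17 × 0.35 = 0.059500
P(Converter path inoperative) [OR] = 1 − (1−0.059500) × (1−0.17) = 0.219385
P(Safety chain down) [AND] = 0.30 × 0.04 = 0.012000
P(Yaw brake unavailable) [AND] = 0.012000 × 0.07 = 0.000840
P(Rotor brake down) [AND] = 0.13 × 0.39 = 0.050700
P(Wind turbine shutdown fails) [OR] = 1 − (1−0.219385) × (1−0.000840) × (1−0.050700) = 0.259585
Rounded to 4 decimal places: P(Wind turbine shutdown fails) ≈ 0.2596.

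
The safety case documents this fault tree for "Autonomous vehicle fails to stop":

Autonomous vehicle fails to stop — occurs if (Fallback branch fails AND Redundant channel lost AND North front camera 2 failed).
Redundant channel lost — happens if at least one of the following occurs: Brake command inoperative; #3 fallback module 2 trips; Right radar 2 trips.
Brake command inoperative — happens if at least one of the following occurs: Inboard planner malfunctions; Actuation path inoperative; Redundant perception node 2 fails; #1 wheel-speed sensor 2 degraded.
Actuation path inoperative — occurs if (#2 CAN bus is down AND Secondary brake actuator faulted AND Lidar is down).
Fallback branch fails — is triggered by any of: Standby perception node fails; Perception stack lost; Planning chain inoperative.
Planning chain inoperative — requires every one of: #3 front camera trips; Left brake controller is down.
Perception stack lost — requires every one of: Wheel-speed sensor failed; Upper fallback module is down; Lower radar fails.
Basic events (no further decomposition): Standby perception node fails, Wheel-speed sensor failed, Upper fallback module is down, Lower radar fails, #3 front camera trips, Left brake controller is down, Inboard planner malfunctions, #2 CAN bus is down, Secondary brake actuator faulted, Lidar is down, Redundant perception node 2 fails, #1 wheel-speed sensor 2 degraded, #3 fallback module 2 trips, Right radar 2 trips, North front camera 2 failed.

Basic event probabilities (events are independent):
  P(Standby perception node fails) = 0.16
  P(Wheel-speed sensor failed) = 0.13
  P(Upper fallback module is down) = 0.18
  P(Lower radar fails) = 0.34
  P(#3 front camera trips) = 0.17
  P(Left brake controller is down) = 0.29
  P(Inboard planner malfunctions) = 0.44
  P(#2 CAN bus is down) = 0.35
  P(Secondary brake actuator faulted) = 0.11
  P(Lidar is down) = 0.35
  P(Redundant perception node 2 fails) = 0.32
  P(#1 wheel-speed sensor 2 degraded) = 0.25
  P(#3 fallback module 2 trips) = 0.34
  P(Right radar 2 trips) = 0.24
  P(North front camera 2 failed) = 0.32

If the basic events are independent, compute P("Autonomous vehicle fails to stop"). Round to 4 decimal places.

P(Perception stack lost) [AND] = 0.13 × 0.18 × 0.34 = 0.007956
P(Planning chain inoperative) [AND] = 0.17 × 0.29 = 0.049300
P(Fallback branch fails) [OR] = 1 − (1−0.16) × (1−0.007956) × (1−0.049300) = 0.207766
P(Actuation path inoperative) [AND] = 0.35 × 0.11 × 0.35 = 0.013475
P(Brake command inoperative) [OR] = 1 − (1−0.44) × (1−0.013475) × (1−0.32) × (1−0.25) = 0.718248
P(Redundant channel lost) [OR] = 1 − (1−0.718248) × (1−0.34) × (1−0.24) = 0.858673
P(Autonomous vehicle fails to stop) [AND] = 0.207766 × 0.858673 × 0.32 = 0.057089
Rounded to 4 decimal places: P(Autonomous vehicle fails to stop) ≈ 0.0571.

0.0571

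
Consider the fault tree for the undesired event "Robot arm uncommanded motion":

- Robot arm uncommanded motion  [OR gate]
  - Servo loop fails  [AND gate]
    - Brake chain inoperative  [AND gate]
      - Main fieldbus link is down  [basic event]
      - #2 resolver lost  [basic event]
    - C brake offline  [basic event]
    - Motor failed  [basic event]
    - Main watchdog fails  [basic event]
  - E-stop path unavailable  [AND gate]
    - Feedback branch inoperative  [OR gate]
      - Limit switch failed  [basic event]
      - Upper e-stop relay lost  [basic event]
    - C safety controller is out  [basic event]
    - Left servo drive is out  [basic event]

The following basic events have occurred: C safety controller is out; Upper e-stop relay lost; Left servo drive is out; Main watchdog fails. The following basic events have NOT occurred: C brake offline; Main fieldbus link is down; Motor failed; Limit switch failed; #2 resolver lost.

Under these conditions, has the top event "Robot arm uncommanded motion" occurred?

Brake chain inoperative [AND]: Main fieldbus link is down=not, #2 resolver lost=not → not all inputs occur → does not occur.
Servo loop fails [AND]: Brake chain inoperative=not, C brake offline=not, Motor failed=not, Main watchdog fails=occurs → not all inputs occur → does not occur.
Feedback branch inoperative [OR]: Limit switch failed=not, Upper e-stop relay lost=occurs → at least one input occurs → occurs.
E-stop path unavailable [AND]: Feedback branch inoperative=occurs, C safety controller is out=occurs, Left servo drive is out=occurs → all inputs occur → occurs.
Robot arm uncommanded motion [OR]: Servo loop fails=not, E-stop path unavailable=occurs → at least one input occurs → occurs.

Yes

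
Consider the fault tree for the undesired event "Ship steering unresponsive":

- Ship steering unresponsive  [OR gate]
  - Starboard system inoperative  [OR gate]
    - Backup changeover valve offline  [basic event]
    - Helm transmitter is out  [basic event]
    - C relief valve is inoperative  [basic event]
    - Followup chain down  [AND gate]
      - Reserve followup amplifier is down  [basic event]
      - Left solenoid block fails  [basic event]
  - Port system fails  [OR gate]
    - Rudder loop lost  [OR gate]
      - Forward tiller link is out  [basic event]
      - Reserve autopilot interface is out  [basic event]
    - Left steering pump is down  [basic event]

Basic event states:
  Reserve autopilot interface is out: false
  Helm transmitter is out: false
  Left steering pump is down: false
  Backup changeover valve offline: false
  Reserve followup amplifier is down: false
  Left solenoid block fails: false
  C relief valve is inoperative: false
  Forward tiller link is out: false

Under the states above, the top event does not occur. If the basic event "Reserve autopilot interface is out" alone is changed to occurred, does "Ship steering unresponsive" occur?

Yes

Counterfactual: set "Reserve autopilot interface is out" to occurred.
Followup chain down [AND]: Reserve followup amplifier is down=not, Left solenoid block fails=not → not all inputs occur → does not occur.
Starboard system inoperative [OR]: Backup changeover valve offline=not, Helm transmitter is out=not, C relief valve is inoperative=not, Followup chain down=not → no input occurs → does not occur.
Rudder loop lost [OR]: Forward tiller link is out=not, Reserve autopilot interface is out=occurs → at least one input occurs → occurs.
Port system fails [OR]: Rudder loop lost=occurs, Left steering pump is down=not → at least one input occurs → occurs.
Ship steering unresponsive [OR]: Starboard system inoperative=not, Port system fails=occurs → at least one input occurs → occurs.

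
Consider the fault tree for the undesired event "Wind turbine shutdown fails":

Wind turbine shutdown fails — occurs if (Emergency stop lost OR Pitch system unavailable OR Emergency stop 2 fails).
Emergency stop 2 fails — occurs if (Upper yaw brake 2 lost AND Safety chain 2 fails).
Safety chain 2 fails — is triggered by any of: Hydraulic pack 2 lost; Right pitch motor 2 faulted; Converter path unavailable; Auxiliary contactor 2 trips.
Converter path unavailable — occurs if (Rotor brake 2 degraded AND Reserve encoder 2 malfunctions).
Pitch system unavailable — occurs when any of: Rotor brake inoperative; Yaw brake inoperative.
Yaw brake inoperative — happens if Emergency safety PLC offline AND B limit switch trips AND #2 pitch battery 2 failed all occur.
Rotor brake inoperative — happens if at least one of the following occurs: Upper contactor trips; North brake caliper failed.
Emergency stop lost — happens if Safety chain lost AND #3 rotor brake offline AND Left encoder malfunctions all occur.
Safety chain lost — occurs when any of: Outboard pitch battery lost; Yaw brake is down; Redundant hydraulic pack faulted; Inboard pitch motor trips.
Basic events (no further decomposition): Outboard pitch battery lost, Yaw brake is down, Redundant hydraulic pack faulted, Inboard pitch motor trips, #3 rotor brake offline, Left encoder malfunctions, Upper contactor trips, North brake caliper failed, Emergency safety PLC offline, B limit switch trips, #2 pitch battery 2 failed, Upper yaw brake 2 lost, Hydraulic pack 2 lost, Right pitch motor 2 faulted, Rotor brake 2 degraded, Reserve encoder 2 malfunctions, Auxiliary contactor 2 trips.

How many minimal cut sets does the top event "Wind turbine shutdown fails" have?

11

Safety chain lost [OR]: union of children's cut sets → 4 cut set(s).
Emergency stop lost [AND]: one cut set from each child combined → 4 × 1 × 1 = 4 cut set(s).
Rotor brake inoperative [OR]: union of children's cut sets → 2 cut set(s).
Yaw brake inoperative [AND]: one cut set from each child combined → 1 × 1 × 1 = 1 cut set(s).
Pitch system unavailable [OR]: union of children's cut sets → 3 cut set(s).
Converter path unavailable [AND]: one cut set from each child combined → 1 × 1 = 1 cut set(s).
Safety chain 2 fails [OR]: union of children's cut sets → 4 cut set(s).
Emergency stop 2 fails [AND]: one cut set from each child combined → 1 × 4 = 4 cut set(s).
Wind turbine shutdown fails [OR]: union of children's cut sets → 11 cut set(s).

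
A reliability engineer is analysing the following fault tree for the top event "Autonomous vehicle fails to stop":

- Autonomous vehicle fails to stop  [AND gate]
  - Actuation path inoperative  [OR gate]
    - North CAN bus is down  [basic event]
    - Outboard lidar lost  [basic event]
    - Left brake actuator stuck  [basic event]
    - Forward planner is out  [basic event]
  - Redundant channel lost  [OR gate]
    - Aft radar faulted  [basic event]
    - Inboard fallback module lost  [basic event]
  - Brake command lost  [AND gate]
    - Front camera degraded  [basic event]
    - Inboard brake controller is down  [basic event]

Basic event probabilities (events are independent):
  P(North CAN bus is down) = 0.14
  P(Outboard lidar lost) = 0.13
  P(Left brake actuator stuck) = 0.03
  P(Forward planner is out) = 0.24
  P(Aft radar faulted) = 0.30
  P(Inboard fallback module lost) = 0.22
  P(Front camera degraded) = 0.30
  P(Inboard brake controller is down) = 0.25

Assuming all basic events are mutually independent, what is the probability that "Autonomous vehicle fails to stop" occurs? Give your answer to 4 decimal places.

0.0153

P(Actuation path inoperative) [OR] = 1 − (1−0.14) × (1−0.13) × (1−0.03) × (1−0.24) = 0.448427
P(Redundant channel lost) [OR] = 1 − (1−0.30) × (1−0.22) = 0.454000
P(Brake command lost) [AND] = 0.30 × 0.25 = 0.075000
P(Autonomous vehicle fails to stop) [AND] = 0.448427 × 0.454000 × 0.075000 = 0.015269
Rounded to 4 decimal places: P(Autonomous vehicle fails to stop) ≈ 0.0153.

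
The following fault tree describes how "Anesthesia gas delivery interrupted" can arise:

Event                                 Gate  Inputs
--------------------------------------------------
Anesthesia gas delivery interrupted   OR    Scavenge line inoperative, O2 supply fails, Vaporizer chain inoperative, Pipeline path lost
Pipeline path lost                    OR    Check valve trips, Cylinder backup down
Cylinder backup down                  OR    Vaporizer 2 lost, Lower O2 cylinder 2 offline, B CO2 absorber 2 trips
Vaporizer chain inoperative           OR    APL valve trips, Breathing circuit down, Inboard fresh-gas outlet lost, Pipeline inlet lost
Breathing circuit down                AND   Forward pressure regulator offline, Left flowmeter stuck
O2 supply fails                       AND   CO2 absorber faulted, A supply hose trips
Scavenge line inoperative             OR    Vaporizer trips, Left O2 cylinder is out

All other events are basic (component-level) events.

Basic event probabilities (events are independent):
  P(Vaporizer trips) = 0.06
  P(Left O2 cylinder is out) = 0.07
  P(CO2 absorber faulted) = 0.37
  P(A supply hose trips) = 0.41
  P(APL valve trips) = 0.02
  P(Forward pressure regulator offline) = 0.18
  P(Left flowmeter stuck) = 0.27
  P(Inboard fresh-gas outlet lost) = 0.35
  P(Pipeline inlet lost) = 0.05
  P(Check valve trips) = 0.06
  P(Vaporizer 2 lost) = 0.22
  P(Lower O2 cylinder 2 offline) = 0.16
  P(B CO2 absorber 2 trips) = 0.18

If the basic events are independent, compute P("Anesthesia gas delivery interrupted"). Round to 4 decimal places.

0.7844

P(Scavenge line inoperative) [OR] = 1 − (1−0.06) × (1−0.07) = 0.125800
P(O2 supply fails) [AND] = 0.37 × 0.41 = 0.151700
P(Breathing circuit down) [AND] = 0.18 × 0.27 = 0.048600
P(Vaporizer chain inoperative) [OR] = 1 − (1−0.02) × (1−0.048600) × (1−0.35) × (1−0.05) = 0.424260
P(Cylinder backup down) [OR] = 1 − (1−0.22) × (1−0.16) × (1−0.18) = 0.462736
P(Pipeline path lost) [OR] = 1 − (1−0.06) × (1−0.462736) = 0.494972
P(Anesthesia gas delivery interrupted) [OR] = 1 − (1−0.125800) × (1−0.151700) × (1−0.424260) × (1−0.494972) = 0.784374
Rounded to 4 decimal places: P(Anesthesia gas delivery interrupted) ≈ 0.7844.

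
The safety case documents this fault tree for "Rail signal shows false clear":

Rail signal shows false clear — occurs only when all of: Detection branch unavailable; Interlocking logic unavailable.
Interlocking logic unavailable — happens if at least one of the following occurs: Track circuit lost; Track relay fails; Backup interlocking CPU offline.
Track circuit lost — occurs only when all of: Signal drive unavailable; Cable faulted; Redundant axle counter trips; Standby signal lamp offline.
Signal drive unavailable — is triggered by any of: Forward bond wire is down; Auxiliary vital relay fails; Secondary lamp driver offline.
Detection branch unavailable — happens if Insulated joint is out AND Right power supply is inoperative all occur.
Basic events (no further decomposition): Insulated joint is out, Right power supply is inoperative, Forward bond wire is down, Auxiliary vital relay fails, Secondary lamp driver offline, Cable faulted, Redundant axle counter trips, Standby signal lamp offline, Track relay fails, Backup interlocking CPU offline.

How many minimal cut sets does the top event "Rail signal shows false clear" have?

Detection branch unavailable [AND]: one cut set from each child combined → 1 × 1 = 1 cut set(s).
Signal drive unavailable [OR]: union of children's cut sets → 3 cut set(s).
Track circuit lost [AND]: one cut set from each child combined → 3 × 1 × 1 × 1 = 3 cut set(s).
Interlocking logic unavailable [OR]: union of children's cut sets → 5 cut set(s).
Rail signal shows false clear [AND]: one cut set from each child combined → 1 × 5 = 5 cut set(s).
Minimal cut sets: {Cable faulted, Forward bond wire is down, Insulated joint is out, Redundant axle counter trips, Right power supply is inoperative, Standby signal lamp offline}; {Auxiliary vital relay fails, Cable faulted, Insulated joint is out, Redundant axle counter trips, Right power supply is inoperative, Standby signal lamp offline}; {Cable faulted, Insulated joint is out, Redundant axle counter trips, Right power supply is inoperative, Secondary lamp driver offline, Standby signal lamp offline}; {Insulated joint is out, Right power supply is inoperative, Track relay fails}; {Backup interlocking CPU offline, Insulated joint is out, Right power supply is inoperative}.

5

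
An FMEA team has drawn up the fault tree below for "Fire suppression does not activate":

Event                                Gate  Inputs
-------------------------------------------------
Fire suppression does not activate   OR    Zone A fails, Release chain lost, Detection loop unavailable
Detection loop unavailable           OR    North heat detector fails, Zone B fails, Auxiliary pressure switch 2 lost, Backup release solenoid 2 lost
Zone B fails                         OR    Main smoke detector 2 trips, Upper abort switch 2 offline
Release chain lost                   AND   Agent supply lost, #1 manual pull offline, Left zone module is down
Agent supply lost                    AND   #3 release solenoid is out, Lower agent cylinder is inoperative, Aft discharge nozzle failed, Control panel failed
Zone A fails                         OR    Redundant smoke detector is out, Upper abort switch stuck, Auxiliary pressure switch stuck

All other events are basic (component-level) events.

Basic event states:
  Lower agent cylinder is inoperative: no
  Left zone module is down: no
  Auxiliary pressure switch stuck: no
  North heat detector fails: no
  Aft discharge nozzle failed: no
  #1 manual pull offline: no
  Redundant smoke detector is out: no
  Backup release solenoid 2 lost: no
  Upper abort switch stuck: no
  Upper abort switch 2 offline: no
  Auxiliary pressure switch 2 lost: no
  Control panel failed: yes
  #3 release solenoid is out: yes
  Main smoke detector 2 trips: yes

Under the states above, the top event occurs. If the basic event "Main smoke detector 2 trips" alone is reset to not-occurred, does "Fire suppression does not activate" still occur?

No

Counterfactual: set "Main smoke detector 2 trips" to not occurred.
Zone A fails [OR]: Redundant smoke detector is out=not, Upper abort switch stuck=not, Auxiliary pressure switch stuck=not → no input occurs → does not occur.
Agent supply lost [AND]: #3 release solenoid is out=occurs, Lower agent cylinder is inoperative=not, Aft discharge nozzle failed=not, Control panel failed=occurs → not all inputs occur → does not occur.
Release chain lost [AND]: Agent supply lost=not, #1 manual pull offline=not, Left zone module is down=not → not all inputs occur → does not occur.
Zone B fails [OR]: Main smoke detector 2 trips=not, Upper abort switch 2 offline=not → no input occurs → does not occur.
Detection loop unavailable [OR]: North heat detector fails=not, Zone B fails=not, Auxiliary pressure switch 2 lost=not, Backup release solenoid 2 lost=not → no input occurs → does not occur.
Fire suppression does not activate [OR]: Zone A fails=not, Release chain lost=not, Detection loop unavailable=not → no input occurs → does not occur.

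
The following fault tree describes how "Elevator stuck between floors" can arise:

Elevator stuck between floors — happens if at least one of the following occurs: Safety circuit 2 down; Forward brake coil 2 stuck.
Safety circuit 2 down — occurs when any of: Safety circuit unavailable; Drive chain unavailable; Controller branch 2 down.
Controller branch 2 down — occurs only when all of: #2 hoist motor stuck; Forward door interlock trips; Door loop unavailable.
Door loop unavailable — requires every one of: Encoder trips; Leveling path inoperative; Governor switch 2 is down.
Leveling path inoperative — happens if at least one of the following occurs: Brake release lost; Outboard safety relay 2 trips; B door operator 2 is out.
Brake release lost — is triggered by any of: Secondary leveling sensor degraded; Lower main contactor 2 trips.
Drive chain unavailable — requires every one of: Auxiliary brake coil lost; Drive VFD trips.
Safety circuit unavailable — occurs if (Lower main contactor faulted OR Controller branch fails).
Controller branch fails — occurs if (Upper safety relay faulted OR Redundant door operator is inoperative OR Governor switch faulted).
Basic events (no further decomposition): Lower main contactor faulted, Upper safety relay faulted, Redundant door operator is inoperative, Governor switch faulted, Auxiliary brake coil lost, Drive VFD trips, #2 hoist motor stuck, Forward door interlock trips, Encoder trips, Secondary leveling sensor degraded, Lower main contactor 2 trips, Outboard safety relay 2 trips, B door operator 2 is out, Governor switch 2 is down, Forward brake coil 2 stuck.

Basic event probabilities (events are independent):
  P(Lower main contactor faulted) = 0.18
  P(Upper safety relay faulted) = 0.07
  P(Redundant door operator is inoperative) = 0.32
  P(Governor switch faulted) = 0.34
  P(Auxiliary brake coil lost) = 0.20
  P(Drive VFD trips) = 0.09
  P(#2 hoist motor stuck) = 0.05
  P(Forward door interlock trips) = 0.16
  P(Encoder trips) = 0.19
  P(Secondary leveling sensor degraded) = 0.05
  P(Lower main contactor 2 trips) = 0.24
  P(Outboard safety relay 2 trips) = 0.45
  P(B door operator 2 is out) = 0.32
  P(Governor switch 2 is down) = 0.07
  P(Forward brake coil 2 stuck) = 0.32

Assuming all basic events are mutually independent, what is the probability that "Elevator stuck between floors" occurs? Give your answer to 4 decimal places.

P(Controller branch fails) [OR] = 1 − (1−0.07) × (1−0.32) × (1−0.34) = 0.582616
P(Safety circuit unavailable) [OR] = 1 − (1−0.18) × (1−0.582616) = 0.657745
P(Drive chain unavailable) [AND] = 0.20 × 0.09 = 0.018000
P(Brake release lost) [OR] = 1 − (1−0.05) × (1−0.24) = 0.278000
P(Leveling path inoperative) [OR] = 1 − (1−0.278000) × (1−0.45) × (1−0.32) = 0.729972
P(Door loop unavailable) [AND] = 0.19 × 0.729972 × 0.07 = 0.009709
P(Controller branch 2 down) [AND] = 0.05 × 0.16 × 0.009709 = 0.000078
P(Safety circuit 2 down) [OR] = 1 − (1−0.657745) × (1−0.018000) × (1−0.000078) = 0.663932
P(Elevator stuck between floors) [OR] = 1 − (1−0.663932) × (1−0.32) = 0.771474
Rounded to 4 decimal places: P(Elevator stuck between floors) ≈ 0.7715.

0.7715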